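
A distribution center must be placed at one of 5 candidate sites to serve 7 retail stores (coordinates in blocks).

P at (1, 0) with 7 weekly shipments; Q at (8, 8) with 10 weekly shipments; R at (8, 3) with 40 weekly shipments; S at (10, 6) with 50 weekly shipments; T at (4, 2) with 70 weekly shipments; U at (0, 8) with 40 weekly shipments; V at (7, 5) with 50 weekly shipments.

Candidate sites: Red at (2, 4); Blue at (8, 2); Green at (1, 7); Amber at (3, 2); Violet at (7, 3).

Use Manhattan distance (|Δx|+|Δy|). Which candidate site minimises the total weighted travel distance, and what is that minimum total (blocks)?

Violet, total 1323 blocks

Total weighted distance at each candidate:
  Red (2, 4): total = 1735
  Blue (8, 2): total = 1503
  Green (1, 7): total = 2109
  Amber (3, 2): total = 1708
  Violet (7, 3): total = 1323
Minimum is at Violet with total 1323 blocks.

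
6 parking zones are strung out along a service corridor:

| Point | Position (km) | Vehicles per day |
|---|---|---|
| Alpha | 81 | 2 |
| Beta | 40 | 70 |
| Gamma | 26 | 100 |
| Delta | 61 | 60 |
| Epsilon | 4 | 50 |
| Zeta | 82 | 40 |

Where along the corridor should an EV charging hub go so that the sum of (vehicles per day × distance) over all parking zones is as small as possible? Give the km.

For a sum of weighted absolute distances on a line, the optimum is the weighted median (not the mean). Total weight W = 322; half-weight = 161.
Sort by position and accumulate weight:
  km 4 (Epsilon, w=50) → cum 50
  km 26 (Gamma, w=100) → cum 150
  km 40 (Beta, w=70) → cum 220  ≥ 161 → median here
  km 61 (Delta, w=60) → cum 280
  km 81 (Alpha, w=2) → cum 282
  km 82 (Zeta, w=40) → cum 322
Optimal location: km 40.

x = 40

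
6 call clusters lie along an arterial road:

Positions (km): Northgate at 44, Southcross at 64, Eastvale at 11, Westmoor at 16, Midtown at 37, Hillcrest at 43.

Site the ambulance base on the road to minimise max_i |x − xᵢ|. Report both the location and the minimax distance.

location 37.5, max distance 26.5

The 1-center on a line is the midpoint of the two extreme points: leftmost at 11, rightmost at 64.
Optimal location = (11 + 64)/2 = 37.5; maximum distance = (64 − 11)/2 = 26.5.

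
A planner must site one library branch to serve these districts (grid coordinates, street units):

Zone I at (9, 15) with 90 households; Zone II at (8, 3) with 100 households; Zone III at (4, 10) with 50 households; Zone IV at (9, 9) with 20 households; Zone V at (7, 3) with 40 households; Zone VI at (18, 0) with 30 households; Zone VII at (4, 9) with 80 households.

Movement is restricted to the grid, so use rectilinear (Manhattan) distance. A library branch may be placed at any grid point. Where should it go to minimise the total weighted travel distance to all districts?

Manhattan distance separates: Σwᵢ(|x−xᵢ|+|y−yᵢ|) = Σwᵢ|x−xᵢ| + Σwᵢ|y−yᵢ|, so x and y are optimised independently as 1-D weighted medians.
Total weight W = 410; half = 205.
x-coordinate, sorted with cumulative weight:
  x=4 (Zone III, w=50) cum 50
  x=4 (Zone VII, w=80) cum 130
  x=7 (Zone V, w=40) cum 170
  x=8 (Zone II, w=100) cum 270  ← median
  x=9 (Zone I, w=90) cum 360
  x=9 (Zone IV, w=20) cum 380
  x=18 (Zone VI, w=30) cum 410
⇒ x* = 8
y-coordinate, sorted with cumulative weight:
  y=0 (Zone VI, w=30) cum 30
  y=3 (Zone II, w=100) cum 130
  y=3 (Zone V, w=40) cum 170
  y=9 (Zone IV, w=20) cum 190
  y=9 (Zone VII, w=80) cum 270  ← median
  y=10 (Zone III, w=50) cum 320
  y=15 (Zone I, w=90) cum 410
⇒ y* = 9

(8, 9)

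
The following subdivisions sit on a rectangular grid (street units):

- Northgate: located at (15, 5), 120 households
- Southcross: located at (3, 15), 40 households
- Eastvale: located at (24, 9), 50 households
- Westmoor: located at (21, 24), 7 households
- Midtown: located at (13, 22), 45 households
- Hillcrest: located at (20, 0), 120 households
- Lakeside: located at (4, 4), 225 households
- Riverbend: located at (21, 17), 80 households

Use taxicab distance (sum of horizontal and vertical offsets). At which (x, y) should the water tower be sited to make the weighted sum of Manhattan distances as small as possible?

Manhattan distance separates: Σwᵢ(|x−xᵢ|+|y−yᵢ|) = Σwᵢ|x−xᵢ| + Σwᵢ|y−yᵢ|, so x and y are optimised independently as 1-D weighted medians.
Total weight W = 687; half = 343.5.
x-coordinate, sorted with cumulative weight:
  x=3 (Southcross, w=40) cum 40
  x=4 (Lakeside, w=225) cum 265
  x=13 (Midtown, w=45) cum 310
  x=15 (Northgate, w=120) cum 430  ← median
  x=20 (Hillcrest, w=120) cum 550
  x=21 (Westmoor, w=7) cum 557
  x=21 (Riverbend, w=80) cum 637
  x=24 (Eastvale, w=50) cum 687
⇒ x* = 15
y-coordinate, sorted with cumulative weight:
  y=0 (Hillcrest, w=120) cum 120
  y=4 (Lakeside, w=225) cum 345  ← median
  y=5 (Northgate, w=120) cum 465
  y=9 (Eastvale, w=50) cum 515
  y=15 (Southcross, w=40) cum 555
  y=17 (Riverbend, w=80) cum 635
  y=22 (Midtown, w=45) cum 680
  y=24 (Westmoor, w=7) cum 687
⇒ y* = 4

(15, 4)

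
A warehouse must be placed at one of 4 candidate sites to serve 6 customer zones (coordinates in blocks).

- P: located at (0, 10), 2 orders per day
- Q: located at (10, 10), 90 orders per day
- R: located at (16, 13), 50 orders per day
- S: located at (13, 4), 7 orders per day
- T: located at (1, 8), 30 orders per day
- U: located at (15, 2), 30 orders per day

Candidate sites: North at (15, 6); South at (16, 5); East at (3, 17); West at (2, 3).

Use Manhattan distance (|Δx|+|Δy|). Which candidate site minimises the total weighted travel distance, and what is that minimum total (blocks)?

North, total 1876 blocks

Total weighted distance at each candidate:
  North (15, 6): total = 1876
  South (16, 5): total = 2120
  East (3, 17): total = 3431
  West (2, 3): total = 3252
Minimum is at North with total 1876 blocks.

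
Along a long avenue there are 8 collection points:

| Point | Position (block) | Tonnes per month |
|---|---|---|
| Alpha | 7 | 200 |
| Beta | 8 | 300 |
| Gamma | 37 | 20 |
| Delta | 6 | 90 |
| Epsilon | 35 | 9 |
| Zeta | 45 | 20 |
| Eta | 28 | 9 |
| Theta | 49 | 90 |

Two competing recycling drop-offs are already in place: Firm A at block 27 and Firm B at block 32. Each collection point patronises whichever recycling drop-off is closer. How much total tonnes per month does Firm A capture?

599

The indifferent point is the midpoint (27+32)/2 = 29.5; collection points left of it (closer to Firm A at 27) go to Firm A, those right go to Firm B.
  Delta at 6 (w=90) → Firm A
  Alpha at 7 (w=200) → Firm A
  Beta at 8 (w=300) → Firm A
  Eta at 28 (w=9) → Firm A
  Epsilon at 35 (w=9) → Firm B
  Gamma at 37 (w=20) → Firm B
  Zeta at 45 (w=20) → Firm B
  Theta at 49 (w=90) → Firm B
Firm A captures 599; Firm B captures 139.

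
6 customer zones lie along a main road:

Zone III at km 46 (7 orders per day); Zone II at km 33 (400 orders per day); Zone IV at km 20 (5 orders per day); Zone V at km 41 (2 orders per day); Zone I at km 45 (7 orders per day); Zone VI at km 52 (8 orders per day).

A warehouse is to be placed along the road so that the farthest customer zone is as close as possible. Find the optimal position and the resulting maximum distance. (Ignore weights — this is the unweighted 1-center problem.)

location 36, max distance 16

The 1-center on a line is the midpoint of the two extreme points: leftmost at 20, rightmost at 52.
Optimal location = (20 + 52)/2 = 36; maximum distance = (52 − 20)/2 = 16.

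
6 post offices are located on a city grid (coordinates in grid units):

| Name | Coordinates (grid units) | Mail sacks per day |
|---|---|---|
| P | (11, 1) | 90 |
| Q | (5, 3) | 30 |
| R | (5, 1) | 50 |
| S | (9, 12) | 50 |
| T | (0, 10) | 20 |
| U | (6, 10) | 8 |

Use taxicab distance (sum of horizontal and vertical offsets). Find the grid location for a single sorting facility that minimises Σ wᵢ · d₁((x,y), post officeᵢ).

Manhattan distance separates: Σwᵢ(|x−xᵢ|+|y−yᵢ|) = Σwᵢ|x−xᵢ| + Σwᵢ|y−yᵢ|, so x and y are optimised independently as 1-D weighted medians.
Total weight W = 248; half = 124.
x-coordinate, sorted with cumulative weight:
  x=0 (T, w=20) cum 20
  x=5 (Q, w=30) cum 50
  x=5 (R, w=50) cum 100
  x=6 (U, w=8) cum 108
  x=9 (S, w=50) cum 158  ← median
  x=11 (P, w=90) cum 248
⇒ x* = 9
y-coordinate, sorted with cumulative weight:
  y=1 (P, w=90) cum 90
  y=1 (R, w=50) cum 140  ← median
  y=3 (Q, w=30) cum 170
  y=10 (T, w=20) cum 190
  y=10 (U, w=8) cum 198
  y=12 (S, w=50) cum 248
⇒ y* = 1

(9, 1)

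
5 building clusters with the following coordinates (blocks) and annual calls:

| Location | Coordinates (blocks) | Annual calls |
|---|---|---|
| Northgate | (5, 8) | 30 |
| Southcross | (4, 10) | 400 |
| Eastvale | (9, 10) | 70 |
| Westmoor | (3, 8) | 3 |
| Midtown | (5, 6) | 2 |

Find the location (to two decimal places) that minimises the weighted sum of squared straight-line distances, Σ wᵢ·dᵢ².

The minimiser of Σwᵢ‖p−pᵢ‖² is the weighted centroid p* = (Σwᵢpᵢ)/(Σwᵢ).
Σwᵢ = 505.
Σwᵢxᵢ = 30·5 + 400·4 + 70·9 + 3·3 + 2·5 = 2399.
Σwᵢyᵢ = 30·8 + 400·10 + 70·10 + 3·8 + 2·6 = 4976.
x* = 2399/505 = 4.75, y* = 4976/505 = 9.85.

(4.75, 9.85)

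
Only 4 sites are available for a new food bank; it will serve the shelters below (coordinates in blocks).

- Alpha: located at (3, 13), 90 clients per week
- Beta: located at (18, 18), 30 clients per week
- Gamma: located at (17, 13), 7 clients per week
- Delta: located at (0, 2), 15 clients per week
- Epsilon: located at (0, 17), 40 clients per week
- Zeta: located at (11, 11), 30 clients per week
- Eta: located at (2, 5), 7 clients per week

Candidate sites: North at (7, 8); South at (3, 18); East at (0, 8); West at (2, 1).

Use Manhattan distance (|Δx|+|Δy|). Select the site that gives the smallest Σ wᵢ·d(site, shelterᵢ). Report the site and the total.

Total weighted distance at each candidate:
  North (7, 8): total = 2646
  South (3, 18): total = 2026
  East (0, 8): total = 2619
  West (2, 1): total = 3712
Minimum is at South with total 2026 blocks.

South, total 2026 blocks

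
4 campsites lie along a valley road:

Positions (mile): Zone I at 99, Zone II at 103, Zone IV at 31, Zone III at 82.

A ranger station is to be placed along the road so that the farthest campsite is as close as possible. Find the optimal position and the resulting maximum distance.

location 67, max distance 36

The 1-center on a line is the midpoint of the two extreme points: leftmost at 31, rightmost at 103.
Optimal location = (31 + 103)/2 = 67; maximum distance = (103 − 31)/2 = 36.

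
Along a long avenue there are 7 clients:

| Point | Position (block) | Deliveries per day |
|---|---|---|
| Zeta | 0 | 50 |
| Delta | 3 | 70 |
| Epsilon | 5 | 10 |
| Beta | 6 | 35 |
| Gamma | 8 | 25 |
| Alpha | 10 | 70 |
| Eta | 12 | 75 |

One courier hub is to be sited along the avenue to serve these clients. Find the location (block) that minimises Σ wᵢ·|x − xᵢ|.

x = 8

For a sum of weighted absolute distances on a line, the optimum is the weighted median (not the mean). Total weight W = 335; half-weight = 167.5.
Sort by position and accumulate weight:
  block 0 (Zeta, w=50) → cum 50
  block 3 (Delta, w=70) → cum 120
  block 5 (Epsilon, w=10) → cum 130
  block 6 (Beta, w=35) → cum 165
  block 8 (Gamma, w=25) → cum 190  ≥ 167.5 → median here
  block 10 (Alpha, w=70) → cum 260
  block 12 (Eta, w=75) → cum 335
Optimal location: block 8.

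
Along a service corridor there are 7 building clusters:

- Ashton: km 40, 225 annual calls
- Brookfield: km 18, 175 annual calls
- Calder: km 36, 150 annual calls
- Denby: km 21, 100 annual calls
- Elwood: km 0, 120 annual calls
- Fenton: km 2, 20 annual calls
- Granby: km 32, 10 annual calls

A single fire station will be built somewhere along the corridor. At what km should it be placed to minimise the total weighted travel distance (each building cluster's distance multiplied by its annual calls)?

x = 21

For a sum of weighted absolute distances on a line, the optimum is the weighted median (not the mean). Total weight W = 800; half-weight = 400.
Sort by position and accumulate weight:
  km 0 (Elwood, w=120) → cum 120
  km 2 (Fenton, w=20) → cum 140
  km 18 (Brookfield, w=175) → cum 315
  km 21 (Denby, w=100) → cum 415  ≥ 400 → median here
  km 32 (Granby, w=10) → cum 425
  km 36 (Calder, w=150) → cum 575
  km 40 (Ashton, w=225) → cum 800
Optimal location: km 21.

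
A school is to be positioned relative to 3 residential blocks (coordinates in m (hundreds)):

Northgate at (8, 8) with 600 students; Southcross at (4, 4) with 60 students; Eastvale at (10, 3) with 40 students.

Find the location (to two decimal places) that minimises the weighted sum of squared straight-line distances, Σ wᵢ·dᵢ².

The minimiser of Σwᵢ‖p−pᵢ‖² is the weighted centroid p* = (Σwᵢpᵢ)/(Σwᵢ).
Σwᵢ = 700.
Σwᵢxᵢ = 600·8 + 60·4 + 40·10 = 5440.
Σwᵢyᵢ = 600·8 + 60·4 + 40·3 = 5160.
x* = 5440/700 = 7.77, y* = 5160/700 = 7.37.

(7.77, 7.37)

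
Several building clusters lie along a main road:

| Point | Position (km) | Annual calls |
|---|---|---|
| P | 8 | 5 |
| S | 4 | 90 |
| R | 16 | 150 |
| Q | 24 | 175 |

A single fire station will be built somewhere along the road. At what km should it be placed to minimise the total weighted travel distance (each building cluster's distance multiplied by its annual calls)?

For a sum of weighted absolute distances on a line, the optimum is the weighted median (not the mean). Total weight W = 420; half-weight = 210.
Sort by position and accumulate weight:
  km 4 (S, w=90) → cum 90
  km 8 (P, w=5) → cum 95
  km 16 (R, w=150) → cum 245  ≥ 210 → median here
  km 24 (Q, w=175) → cum 420
Optimal location: km 16.

x = 16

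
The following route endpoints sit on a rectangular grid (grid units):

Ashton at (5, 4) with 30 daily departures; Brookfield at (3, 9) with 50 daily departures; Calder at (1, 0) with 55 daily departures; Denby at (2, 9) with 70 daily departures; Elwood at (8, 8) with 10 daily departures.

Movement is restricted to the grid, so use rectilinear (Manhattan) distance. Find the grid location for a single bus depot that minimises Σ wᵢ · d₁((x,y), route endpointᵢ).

(2, 9)

Manhattan distance separates: Σwᵢ(|x−xᵢ|+|y−yᵢ|) = Σwᵢ|x−xᵢ| + Σwᵢ|y−yᵢ|, so x and y are optimised independently as 1-D weighted medians.
Total weight W = 215; half = 107.5.
x-coordinate, sorted with cumulative weight:
  x=1 (Calder, w=55) cum 55
  x=2 (Denby, w=70) cum 125  ← median
  x=3 (Brookfield, w=50) cum 175
  x=5 (Ashton, w=30) cum 205
  x=8 (Elwood, w=10) cum 215
⇒ x* = 2
y-coordinate, sorted with cumulative weight:
  y=0 (Calder, w=55) cum 55
  y=4 (Ashton, w=30) cum 85
  y=8 (Elwood, w=10) cum 95
  y=9 (Brookfield, w=50) cum 145  ← median
  y=9 (Denby, w=70) cum 215
⇒ y* = 9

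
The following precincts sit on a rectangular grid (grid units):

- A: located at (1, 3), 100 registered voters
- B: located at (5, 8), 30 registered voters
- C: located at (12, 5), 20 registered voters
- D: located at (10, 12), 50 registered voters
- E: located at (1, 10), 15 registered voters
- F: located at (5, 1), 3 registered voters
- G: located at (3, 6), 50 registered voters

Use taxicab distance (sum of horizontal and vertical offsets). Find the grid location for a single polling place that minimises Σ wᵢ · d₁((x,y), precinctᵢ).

(3, 6)

Manhattan distance separates: Σwᵢ(|x−xᵢ|+|y−yᵢ|) = Σwᵢ|x−xᵢ| + Σwᵢ|y−yᵢ|, so x and y are optimised independently as 1-D weighted medians.
Total weight W = 268; half = 134.
x-coordinate, sorted with cumulative weight:
  x=1 (A, w=100) cum 100
  x=1 (E, w=15) cum 115
  x=3 (G, w=50) cum 165  ← median
  x=5 (B, w=30) cum 195
  x=5 (F, w=3) cum 198
  x=10 (D, w=50) cum 248
  x=12 (C, w=20) cum 268
⇒ x* = 3
y-coordinate, sorted with cumulative weight:
  y=1 (F, w=3) cum 3
  y=3 (A, w=100) cum 103
  y=5 (C, w=20) cum 123
  y=6 (G, w=50) cum 173  ← median
  y=8 (B, w=30) cum 203
  y=10 (E, w=15) cum 218
  y=12 (D, w=50) cum 268
⇒ y* = 6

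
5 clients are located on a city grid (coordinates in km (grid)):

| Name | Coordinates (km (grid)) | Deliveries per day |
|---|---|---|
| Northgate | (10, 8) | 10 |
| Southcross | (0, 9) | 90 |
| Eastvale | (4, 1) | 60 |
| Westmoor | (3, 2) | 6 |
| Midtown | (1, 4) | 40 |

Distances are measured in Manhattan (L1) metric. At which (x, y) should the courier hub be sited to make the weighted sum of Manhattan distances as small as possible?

Manhattan distance separates: Σwᵢ(|x−xᵢ|+|y−yᵢ|) = Σwᵢ|x−xᵢ| + Σwᵢ|y−yᵢ|, so x and y are optimised independently as 1-D weighted medians.
Total weight W = 206; half = 103.
x-coordinate, sorted with cumulative weight:
  x=0 (Southcross, w=90) cum 90
  x=1 (Midtown, w=40) cum 130  ← median
  x=3 (Westmoor, w=6) cum 136
  x=4 (Eastvale, w=60) cum 196
  x=10 (Northgate, w=10) cum 206
⇒ x* = 1
y-coordinate, sorted with cumulative weight:
  y=1 (Eastvale, w=60) cum 60
  y=2 (Westmoor, w=6) cum 66
  y=4 (Midtown, w=40) cum 106  ← median
  y=8 (Northgate, w=10) cum 116
  y=9 (Southcross, w=90) cum 206
⇒ y* = 4

(1, 4)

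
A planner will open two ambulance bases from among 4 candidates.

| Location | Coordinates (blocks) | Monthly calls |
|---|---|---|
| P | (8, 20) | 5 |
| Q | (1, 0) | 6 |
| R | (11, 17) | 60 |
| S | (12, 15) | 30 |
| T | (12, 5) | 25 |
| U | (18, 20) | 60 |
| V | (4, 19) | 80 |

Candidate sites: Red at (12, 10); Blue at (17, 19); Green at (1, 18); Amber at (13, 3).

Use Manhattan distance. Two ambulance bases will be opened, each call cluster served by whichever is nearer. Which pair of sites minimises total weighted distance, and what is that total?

{Blue, Green}, total 1818

Evaluate every pair (each demand assigned to the nearer of the two):
  {Blue, Green}: total = 1818
  {Red, Blue}: total = 2091
  {Blue, Amber}: total = 2125
  {Red, Green}: total = 2188
  {Green, Amber}: total = 2720
  {Red, Amber}: total = 3185
Best pair: {Blue, Green} with total 1818.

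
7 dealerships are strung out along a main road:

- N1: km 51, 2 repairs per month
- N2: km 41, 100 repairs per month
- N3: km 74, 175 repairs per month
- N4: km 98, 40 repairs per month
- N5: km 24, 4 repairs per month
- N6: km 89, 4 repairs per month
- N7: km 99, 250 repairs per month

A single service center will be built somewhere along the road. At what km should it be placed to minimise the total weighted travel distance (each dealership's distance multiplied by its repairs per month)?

For a sum of weighted absolute distances on a line, the optimum is the weighted median (not the mean). Total weight W = 575; half-weight = 287.5.
Sort by position and accumulate weight:
  km 24 (N5, w=4) → cum 4
  km 41 (N2, w=100) → cum 104
  km 51 (N1, w=2) → cum 106
  km 74 (N3, w=175) → cum 281
  km 89 (N6, w=4) → cum 285
  km 98 (N4, w=40) → cum 325  ≥ 287.5 → median here
  km 99 (N7, w=250) → cum 575
Optimal location: km 98.

x = 98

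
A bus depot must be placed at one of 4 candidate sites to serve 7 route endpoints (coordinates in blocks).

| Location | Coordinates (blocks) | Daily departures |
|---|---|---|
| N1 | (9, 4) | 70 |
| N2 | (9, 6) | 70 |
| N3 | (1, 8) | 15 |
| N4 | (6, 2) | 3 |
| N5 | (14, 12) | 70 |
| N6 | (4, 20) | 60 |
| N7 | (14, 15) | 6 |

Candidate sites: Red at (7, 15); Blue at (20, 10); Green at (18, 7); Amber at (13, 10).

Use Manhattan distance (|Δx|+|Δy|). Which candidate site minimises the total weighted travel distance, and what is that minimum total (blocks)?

Total weighted distance at each candidate:
  Red (7, 15): total = 3139
  Blue (20, 10): total = 4807
  Green (18, 7): total = 4183
  Amber (13, 10): total = 2901
Minimum is at Amber with total 2901 blocks.

Amber, total 2901 blocks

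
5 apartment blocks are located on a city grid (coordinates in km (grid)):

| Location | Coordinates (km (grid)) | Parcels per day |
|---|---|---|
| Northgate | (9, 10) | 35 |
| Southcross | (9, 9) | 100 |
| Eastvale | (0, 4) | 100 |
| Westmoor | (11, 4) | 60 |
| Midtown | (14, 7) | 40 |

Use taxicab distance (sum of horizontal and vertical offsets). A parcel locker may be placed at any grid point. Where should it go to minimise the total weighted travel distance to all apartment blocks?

Manhattan distance separates: Σwᵢ(|x−xᵢ|+|y−yᵢ|) = Σwᵢ|x−xᵢ| + Σwᵢ|y−yᵢ|, so x and y are optimised independently as 1-D weighted medians.
Total weight W = 335; half = 167.5.
x-coordinate, sorted with cumulative weight:
  x=0 (Eastvale, w=100) cum 100
  x=9 (Northgate, w=35) cum 135
  x=9 (Southcross, w=100) cum 235  ← median
  x=11 (Westmoor, w=60) cum 295
  x=14 (Midtown, w=40) cum 335
⇒ x* = 9
y-coordinate, sorted with cumulative weight:
  y=4 (Eastvale, w=100) cum 100
  y=4 (Westmoor, w=60) cum 160
  y=7 (Midtown, w=40) cum 200  ← median
  y=9 (Southcross, w=100) cum 300
  y=10 (Northgate, w=35) cum 335
⇒ y* = 7

(9, 7)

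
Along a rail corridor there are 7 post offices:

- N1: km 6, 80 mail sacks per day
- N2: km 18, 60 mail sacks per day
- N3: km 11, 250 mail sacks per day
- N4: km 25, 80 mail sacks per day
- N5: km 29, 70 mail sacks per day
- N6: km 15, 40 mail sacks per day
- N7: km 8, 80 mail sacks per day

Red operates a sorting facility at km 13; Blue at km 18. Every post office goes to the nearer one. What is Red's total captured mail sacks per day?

450

The indifferent point is the midpoint (13+18)/2 = 15.5; post offices left of it (closer to Red at 13) go to Red, those right go to Blue.
  N1 at 6 (w=80) → Red
  N7 at 8 (w=80) → Red
  N3 at 11 (w=250) → Red
  N6 at 15 (w=40) → Red
  N2 at 18 (w=60) → Blue
  N4 at 25 (w=80) → Blue
  N5 at 29 (w=70) → Blue
Red captures 450; Blue captures 210.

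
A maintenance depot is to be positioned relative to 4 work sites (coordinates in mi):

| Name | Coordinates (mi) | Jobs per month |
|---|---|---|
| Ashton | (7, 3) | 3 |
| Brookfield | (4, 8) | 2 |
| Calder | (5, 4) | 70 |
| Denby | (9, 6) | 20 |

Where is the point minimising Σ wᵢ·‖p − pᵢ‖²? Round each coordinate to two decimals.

(5.88, 4.47)

The minimiser of Σwᵢ‖p−pᵢ‖² is the weighted centroid p* = (Σwᵢpᵢ)/(Σwᵢ).
Σwᵢ = 95.
Σwᵢxᵢ = 3·7 + 2·4 + 70·5 + 20·9 = 559.
Σwᵢyᵢ = 3·3 + 2·8 + 70·4 + 20·6 = 425.
x* = 559/95 = 5.88, y* = 425/95 = 4.47.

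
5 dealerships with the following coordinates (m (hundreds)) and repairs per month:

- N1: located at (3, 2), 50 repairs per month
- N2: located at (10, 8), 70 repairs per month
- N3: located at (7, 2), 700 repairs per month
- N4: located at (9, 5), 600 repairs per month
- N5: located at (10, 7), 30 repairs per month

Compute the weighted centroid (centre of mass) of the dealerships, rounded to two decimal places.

The minimiser of Σwᵢ‖p−pᵢ‖² is the weighted centroid p* = (Σwᵢpᵢ)/(Σwᵢ).
Σwᵢ = 1450.
Σwᵢxᵢ = 50·3 + 70·10 + 700·7 + 600·9 + 30·10 = 11450.
Σwᵢyᵢ = 50·2 + 70·8 + 700·2 + 600·5 + 30·7 = 5270.
x* = 11450/1450 = 7.90, y* = 5270/1450 = 3.63.

(7.90, 3.63)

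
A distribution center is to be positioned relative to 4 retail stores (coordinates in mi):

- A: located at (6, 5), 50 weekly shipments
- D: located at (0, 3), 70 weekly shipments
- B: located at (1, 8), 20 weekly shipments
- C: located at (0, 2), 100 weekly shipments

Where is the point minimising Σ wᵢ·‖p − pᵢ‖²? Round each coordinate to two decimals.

The minimiser of Σwᵢ‖p−pᵢ‖² is the weighted centroid p* = (Σwᵢpᵢ)/(Σwᵢ).
Σwᵢ = 240.
Σwᵢxᵢ = 50·6 + 70·0 + 20·1 + 100·0 = 320.
Σwᵢyᵢ = 50·5 + 70·3 + 20·8 + 100·2 = 820.
x* = 320/240 = 1.33, y* = 820/240 = 3.42.

(1.33, 3.42)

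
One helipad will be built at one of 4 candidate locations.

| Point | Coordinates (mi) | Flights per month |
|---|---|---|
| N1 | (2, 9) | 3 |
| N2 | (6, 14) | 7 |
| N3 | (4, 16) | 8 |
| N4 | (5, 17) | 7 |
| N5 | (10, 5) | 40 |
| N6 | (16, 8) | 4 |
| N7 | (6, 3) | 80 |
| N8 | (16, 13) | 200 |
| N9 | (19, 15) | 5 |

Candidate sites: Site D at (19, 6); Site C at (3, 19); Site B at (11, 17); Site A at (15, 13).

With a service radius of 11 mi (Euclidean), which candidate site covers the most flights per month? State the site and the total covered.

Coverage radius r = 11 mi; a point is covered iff (Δx)²+(Δy)² ≤ 11² = 121.
  Site D (19, 6): covers {N5, N6, N8, N9} → 249
  Site C (3, 19): covers {N1, N2, N3, N4} → 25
  Site B (11, 17): covers {N2, N3, N4, N6, N8, N9} → 231
  Site A (15, 13): covers {N2, N4, N5, N6, N8, N9} → 263
Maximum coverage at Site A: 263 flights per month.

Site A, covering 263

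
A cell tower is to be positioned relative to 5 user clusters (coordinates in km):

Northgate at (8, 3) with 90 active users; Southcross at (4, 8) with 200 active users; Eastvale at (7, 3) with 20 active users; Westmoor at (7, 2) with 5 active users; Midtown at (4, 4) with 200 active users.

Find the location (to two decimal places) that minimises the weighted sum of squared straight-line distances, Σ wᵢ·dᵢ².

The minimiser of Σwᵢ‖p−pᵢ‖² is the weighted centroid p* = (Σwᵢpᵢ)/(Σwᵢ).
Σwᵢ = 515.
Σwᵢxᵢ = 90·8 + 200·4 + 20·7 + 5·7 + 200·4 = 2495.
Σwᵢyᵢ = 90·3 + 200·8 + 20·3 + 5·2 + 200·4 = 2740.
x* = 2495/515 = 4.84, y* = 2740/515 = 5.32.

(4.84, 5.32)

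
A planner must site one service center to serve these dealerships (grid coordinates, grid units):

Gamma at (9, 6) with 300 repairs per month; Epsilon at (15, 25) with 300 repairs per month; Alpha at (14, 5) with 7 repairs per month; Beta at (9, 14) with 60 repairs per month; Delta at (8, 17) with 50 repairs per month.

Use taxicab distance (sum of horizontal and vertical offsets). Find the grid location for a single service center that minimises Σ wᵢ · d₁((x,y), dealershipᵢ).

(9, 14)

Manhattan distance separates: Σwᵢ(|x−xᵢ|+|y−yᵢ|) = Σwᵢ|x−xᵢ| + Σwᵢ|y−yᵢ|, so x and y are optimised independently as 1-D weighted medians.
Total weight W = 717; half = 358.5.
x-coordinate, sorted with cumulative weight:
  x=8 (Delta, w=50) cum 50
  x=9 (Gamma, w=300) cum 350
  x=9 (Beta, w=60) cum 410  ← median
  x=14 (Alpha, w=7) cum 417
  x=15 (Epsilon, w=300) cum 717
⇒ x* = 9
y-coordinate, sorted with cumulative weight:
  y=5 (Alpha, w=7) cum 7
  y=6 (Gamma, w=300) cum 307
  y=14 (Beta, w=60) cum 367  ← median
  y=17 (Delta, w=50) cum 417
  y=25 (Epsilon, w=300) cum 717
⇒ y* = 14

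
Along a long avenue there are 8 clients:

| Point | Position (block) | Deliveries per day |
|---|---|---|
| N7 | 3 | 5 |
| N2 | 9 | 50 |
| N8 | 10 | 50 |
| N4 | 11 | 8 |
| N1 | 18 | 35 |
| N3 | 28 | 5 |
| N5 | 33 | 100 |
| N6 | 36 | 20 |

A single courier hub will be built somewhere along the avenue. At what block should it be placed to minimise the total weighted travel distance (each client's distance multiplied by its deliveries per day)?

x = 18

For a sum of weighted absolute distances on a line, the optimum is the weighted median (not the mean). Total weight W = 273; half-weight = 136.5.
Sort by position and accumulate weight:
  block 3 (N7, w=5) → cum 5
  block 9 (N2, w=50) → cum 55
  block 10 (N8, w=50) → cum 105
  block 11 (N4, w=8) → cum 113
  block 18 (N1, w=35) → cum 148  ≥ 136.5 → median here
  block 28 (N3, w=5) → cum 153
  block 33 (N5, w=100) → cum 253
  block 36 (N6, w=20) → cum 273
Optimal location: block 18.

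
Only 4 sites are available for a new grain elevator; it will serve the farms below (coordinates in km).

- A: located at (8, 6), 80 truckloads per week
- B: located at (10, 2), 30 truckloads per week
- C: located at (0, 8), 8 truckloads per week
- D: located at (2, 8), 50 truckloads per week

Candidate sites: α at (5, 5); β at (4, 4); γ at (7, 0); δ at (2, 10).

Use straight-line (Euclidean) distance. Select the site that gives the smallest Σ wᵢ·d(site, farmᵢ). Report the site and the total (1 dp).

α, total 686.7 km

Total weighted distance at each candidate:
  α (5, 5): total = 686.7
  β (4, 4): total = 816.4
  γ (7, 0): total = 1151.5
  δ (2, 10): total = 1038.9
Minimum is at α with total 686.7 km.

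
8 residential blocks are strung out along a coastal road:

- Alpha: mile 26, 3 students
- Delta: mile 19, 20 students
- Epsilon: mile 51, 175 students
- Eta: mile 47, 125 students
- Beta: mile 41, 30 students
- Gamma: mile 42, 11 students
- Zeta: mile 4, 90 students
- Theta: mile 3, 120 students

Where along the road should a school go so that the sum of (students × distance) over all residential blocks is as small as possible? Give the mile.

For a sum of weighted absolute distances on a line, the optimum is the weighted median (not the mean). Total weight W = 574; half-weight = 287.
Sort by position and accumulate weight:
  mile 3 (Theta, w=120) → cum 120
  mile 4 (Zeta, w=90) → cum 210
  mile 19 (Delta, w=20) → cum 230
  mile 26 (Alpha, w=3) → cum 233
  mile 41 (Beta, w=30) → cum 263
  mile 42 (Gamma, w=11) → cum 274
  mile 47 (Eta, w=125) → cum 399  ≥ 287 → median here
  mile 51 (Epsilon, w=175) → cum 574
Optimal location: mile 47.

x = 47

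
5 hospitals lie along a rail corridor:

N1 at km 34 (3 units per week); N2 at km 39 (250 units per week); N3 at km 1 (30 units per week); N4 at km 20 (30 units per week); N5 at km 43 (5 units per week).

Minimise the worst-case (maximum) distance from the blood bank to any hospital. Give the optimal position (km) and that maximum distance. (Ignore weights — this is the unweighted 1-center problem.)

location 22, max distance 21

The 1-center on a line is the midpoint of the two extreme points: leftmost at 1, rightmost at 43.
Optimal location = (1 + 43)/2 = 22; maximum distance = (43 − 1)/2 = 21.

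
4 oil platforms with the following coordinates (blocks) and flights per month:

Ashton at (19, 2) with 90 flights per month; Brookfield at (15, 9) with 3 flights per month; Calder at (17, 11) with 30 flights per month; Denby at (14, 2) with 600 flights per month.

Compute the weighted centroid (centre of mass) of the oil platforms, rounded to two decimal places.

(14.75, 2.40)

The minimiser of Σwᵢ‖p−pᵢ‖² is the weighted centroid p* = (Σwᵢpᵢ)/(Σwᵢ).
Σwᵢ = 723.
Σwᵢxᵢ = 90·19 + 3·15 + 30·17 + 600·14 = 10665.
Σwᵢyᵢ = 90·2 + 3·9 + 30·11 + 600·2 = 1737.
x* = 10665/723 = 14.75, y* = 1737/723 = 2.40.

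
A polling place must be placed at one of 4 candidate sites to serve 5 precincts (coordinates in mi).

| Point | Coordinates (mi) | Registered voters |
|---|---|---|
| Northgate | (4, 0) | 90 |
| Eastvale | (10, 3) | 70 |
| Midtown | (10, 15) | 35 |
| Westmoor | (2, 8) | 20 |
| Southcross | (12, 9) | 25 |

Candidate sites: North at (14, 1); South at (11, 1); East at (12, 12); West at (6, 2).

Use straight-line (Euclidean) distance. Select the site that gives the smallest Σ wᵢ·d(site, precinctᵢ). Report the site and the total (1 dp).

Total weighted distance at each candidate:
  North (14, 1): total = 2211.2
  South (11, 1): total = 1713.8
  East (12, 12): total = 2360.0
  West (6, 2): total = 1393.9
Minimum is at West with total 1393.9 mi.

West, total 1393.9 mi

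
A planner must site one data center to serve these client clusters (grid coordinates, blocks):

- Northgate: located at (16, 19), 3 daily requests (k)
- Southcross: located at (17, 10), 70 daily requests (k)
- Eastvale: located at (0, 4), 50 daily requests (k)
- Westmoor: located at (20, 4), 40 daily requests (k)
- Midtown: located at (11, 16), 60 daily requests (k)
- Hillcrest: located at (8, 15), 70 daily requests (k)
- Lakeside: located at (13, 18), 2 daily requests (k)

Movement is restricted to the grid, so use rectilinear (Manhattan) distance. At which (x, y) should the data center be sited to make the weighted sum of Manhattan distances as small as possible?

Manhattan distance separates: Σwᵢ(|x−xᵢ|+|y−yᵢ|) = Σwᵢ|x−xᵢ| + Σwᵢ|y−yᵢ|, so x and y are optimised independently as 1-D weighted medians.
Total weight W = 295; half = 147.5.
x-coordinate, sorted with cumulative weight:
  x=0 (Eastvale, w=50) cum 50
  x=8 (Hillcrest, w=70) cum 120
  x=11 (Midtown, w=60) cum 180  ← median
  x=13 (Lakeside, w=2) cum 182
  x=16 (Northgate, w=3) cum 185
  x=17 (Southcross, w=70) cum 255
  x=20 (Westmoor, w=40) cum 295
⇒ x* = 11
y-coordinate, sorted with cumulative weight:
  y=4 (Eastvale, w=50) cum 50
  y=4 (Westmoor, w=40) cum 90
  y=10 (Southcross, w=70) cum 160  ← median
  y=15 (Hillcrest, w=70) cum 230
  y=16 (Midtown, w=60) cum 290
  y=18 (Lakeside, w=2) cum 292
  y=19 (Northgate, w=3) cum 295
⇒ y* = 10

(11, 10)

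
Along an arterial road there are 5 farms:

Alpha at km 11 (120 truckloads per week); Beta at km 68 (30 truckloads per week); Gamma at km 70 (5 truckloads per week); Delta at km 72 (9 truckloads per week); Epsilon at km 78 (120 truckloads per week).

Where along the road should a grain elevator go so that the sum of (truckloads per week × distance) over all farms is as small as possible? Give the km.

x = 68

For a sum of weighted absolute distances on a line, the optimum is the weighted median (not the mean). Total weight W = 284; half-weight = 142.
Sort by position and accumulate weight:
  km 11 (Alpha, w=120) → cum 120
  km 68 (Beta, w=30) → cum 150  ≥ 142 → median here
  km 70 (Gamma, w=5) → cum 155
  km 72 (Delta, w=9) → cum 164
  km 78 (Epsilon, w=120) → cum 284
Optimal location: km 68.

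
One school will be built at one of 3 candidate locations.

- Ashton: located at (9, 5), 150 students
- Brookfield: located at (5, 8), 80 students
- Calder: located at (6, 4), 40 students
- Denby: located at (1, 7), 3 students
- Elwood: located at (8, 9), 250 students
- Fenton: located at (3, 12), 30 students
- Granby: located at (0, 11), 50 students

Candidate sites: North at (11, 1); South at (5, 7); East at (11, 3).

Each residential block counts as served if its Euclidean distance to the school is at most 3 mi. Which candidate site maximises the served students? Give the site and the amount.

East, covering 150

Coverage radius r = 3 mi; a point is covered iff (Δx)²+(Δy)² ≤ 3² = 9.
  North (11, 1): covers {none} → 0
  South (5, 7): covers {Brookfield} → 80
  East (11, 3): covers {Ashton} → 150
Maximum coverage at East: 150 students.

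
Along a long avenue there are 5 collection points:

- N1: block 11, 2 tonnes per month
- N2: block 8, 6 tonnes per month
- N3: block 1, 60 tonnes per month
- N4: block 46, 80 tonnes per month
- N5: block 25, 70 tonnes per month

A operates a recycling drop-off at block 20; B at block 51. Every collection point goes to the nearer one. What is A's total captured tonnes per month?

138

The indifferent point is the midpoint (20+51)/2 = 35.5; collection points left of it (closer to A at 20) go to A, those right go to B.
  N3 at 1 (w=60) → A
  N2 at 8 (w=6) → A
  N1 at 11 (w=2) → A
  N5 at 25 (w=70) → A
  N4 at 46 (w=80) → B
A captures 138; B captures 80.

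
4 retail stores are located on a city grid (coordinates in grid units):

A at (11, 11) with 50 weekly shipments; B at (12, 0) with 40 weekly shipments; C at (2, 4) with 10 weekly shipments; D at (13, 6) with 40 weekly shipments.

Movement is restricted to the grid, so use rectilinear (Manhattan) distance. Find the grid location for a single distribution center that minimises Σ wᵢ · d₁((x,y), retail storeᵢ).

(12, 6)

Manhattan distance separates: Σwᵢ(|x−xᵢ|+|y−yᵢ|) = Σwᵢ|x−xᵢ| + Σwᵢ|y−yᵢ|, so x and y are optimised independently as 1-D weighted medians.
Total weight W = 140; half = 70.
x-coordinate, sorted with cumulative weight:
  x=2 (C, w=10) cum 10
  x=11 (A, w=50) cum 60
  x=12 (B, w=40) cum 100  ← median
  x=13 (D, w=40) cum 140
⇒ x* = 12
y-coordinate, sorted with cumulative weight:
  y=0 (B, w=40) cum 40
  y=4 (C, w=10) cum 50
  y=6 (D, w=40) cum 90  ← median
  y=11 (A, w=50) cum 140
⇒ y* = 6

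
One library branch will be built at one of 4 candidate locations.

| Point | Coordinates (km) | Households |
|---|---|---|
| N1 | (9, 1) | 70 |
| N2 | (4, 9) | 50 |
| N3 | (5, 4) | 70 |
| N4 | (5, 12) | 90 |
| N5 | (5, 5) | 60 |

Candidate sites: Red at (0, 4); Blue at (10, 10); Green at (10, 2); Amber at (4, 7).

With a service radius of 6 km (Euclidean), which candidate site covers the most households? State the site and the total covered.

Amber, covering 270

Coverage radius r = 6 km; a point is covered iff (Δx)²+(Δy)² ≤ 6² = 36.
  Red (0, 4): covers {N3, N5} → 130
  Blue (10, 10): covers {N4} → 90
  Green (10, 2): covers {N1, N3, N5} → 200
  Amber (4, 7): covers {N2, N3, N4, N5} → 270
Maximum coverage at Amber: 270 households.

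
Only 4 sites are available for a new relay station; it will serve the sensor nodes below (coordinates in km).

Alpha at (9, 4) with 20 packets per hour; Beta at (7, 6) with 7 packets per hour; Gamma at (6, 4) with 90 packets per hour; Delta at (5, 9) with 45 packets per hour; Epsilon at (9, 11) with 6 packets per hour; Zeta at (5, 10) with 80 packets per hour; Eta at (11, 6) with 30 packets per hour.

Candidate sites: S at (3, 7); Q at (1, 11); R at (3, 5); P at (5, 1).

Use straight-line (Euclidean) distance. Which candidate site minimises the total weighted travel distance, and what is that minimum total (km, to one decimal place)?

S, total 1245.7 km

Total weighted distance at each candidate:
  S (3, 7): total = 1245.7
  Q (1, 11): total = 1956.0
  R (3, 5): total = 1360.0
  P (5, 1): total = 1801.2
Minimum is at S with total 1245.7 km.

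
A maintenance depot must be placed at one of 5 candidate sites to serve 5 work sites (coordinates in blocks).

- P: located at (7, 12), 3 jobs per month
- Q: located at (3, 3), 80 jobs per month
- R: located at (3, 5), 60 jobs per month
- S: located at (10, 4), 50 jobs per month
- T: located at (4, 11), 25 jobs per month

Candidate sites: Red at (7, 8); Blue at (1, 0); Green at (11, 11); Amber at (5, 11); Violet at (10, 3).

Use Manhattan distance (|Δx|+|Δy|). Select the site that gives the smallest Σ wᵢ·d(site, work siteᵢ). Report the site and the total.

Violet, total 1536 blocks

Total weighted distance at each candidate:
  Red (7, 8): total = 1652
  Blue (1, 0): total = 1874
  Green (11, 11): total = 2710
  Amber (5, 11): total = 1914
  Violet (10, 3): total = 1536
Minimum is at Violet with total 1536 blocks.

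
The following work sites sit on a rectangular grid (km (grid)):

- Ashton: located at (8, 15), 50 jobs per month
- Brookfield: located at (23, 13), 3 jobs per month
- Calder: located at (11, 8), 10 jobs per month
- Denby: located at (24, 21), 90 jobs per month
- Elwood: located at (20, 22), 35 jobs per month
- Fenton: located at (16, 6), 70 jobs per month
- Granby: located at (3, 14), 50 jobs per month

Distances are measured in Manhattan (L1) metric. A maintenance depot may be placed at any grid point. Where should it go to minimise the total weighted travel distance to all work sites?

(16, 15)

Manhattan distance separates: Σwᵢ(|x−xᵢ|+|y−yᵢ|) = Σwᵢ|x−xᵢ| + Σwᵢ|y−yᵢ|, so x and y are optimised independently as 1-D weighted medians.
Total weight W = 308; half = 154.
x-coordinate, sorted with cumulative weight:
  x=3 (Granby, w=50) cum 50
  x=8 (Ashton, w=50) cum 100
  x=11 (Calder, w=10) cum 110
  x=16 (Fenton, w=70) cum 180  ← median
  x=20 (Elwood, w=35) cum 215
  x=23 (Brookfield, w=3) cum 218
  x=24 (Denby, w=90) cum 308
⇒ x* = 16
y-coordinate, sorted with cumulative weight:
  y=6 (Fenton, w=70) cum 70
  y=8 (Calder, w=10) cum 80
  y=13 (Brookfield, w=3) cum 83
  y=14 (Granby, w=50) cum 133
  y=15 (Ashton, w=50) cum 183  ← median
  y=21 (Denby, w=90) cum 273
  y=22 (Elwood, w=35) cum 308
⇒ y* = 15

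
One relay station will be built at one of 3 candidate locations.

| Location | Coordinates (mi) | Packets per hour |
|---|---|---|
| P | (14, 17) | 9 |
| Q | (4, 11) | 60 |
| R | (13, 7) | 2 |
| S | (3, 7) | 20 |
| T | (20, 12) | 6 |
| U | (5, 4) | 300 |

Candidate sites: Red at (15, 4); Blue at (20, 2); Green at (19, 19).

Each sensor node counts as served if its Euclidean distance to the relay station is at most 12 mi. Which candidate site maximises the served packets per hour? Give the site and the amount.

Red, covering 308

Coverage radius r = 12 mi; a point is covered iff (Δx)²+(Δy)² ≤ 12² = 144.
  Red (15, 4): covers {R, T, U} → 308
  Blue (20, 2): covers {R, T} → 8
  Green (19, 19): covers {P, T} → 15
Maximum coverage at Red: 308 packets per hour.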